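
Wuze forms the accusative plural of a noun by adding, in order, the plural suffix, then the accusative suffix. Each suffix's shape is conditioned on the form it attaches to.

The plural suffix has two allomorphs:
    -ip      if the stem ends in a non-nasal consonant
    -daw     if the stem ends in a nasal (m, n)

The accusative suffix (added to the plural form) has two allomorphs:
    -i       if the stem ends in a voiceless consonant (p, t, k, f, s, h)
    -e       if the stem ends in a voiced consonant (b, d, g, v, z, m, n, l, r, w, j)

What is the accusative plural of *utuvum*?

utuvumdawe

The final consonant of *utuvum* is /m/, which is a nasal, so the plural suffix is -daw, giving *utuvumdaw*.
The plural form *utuvumdaw*: final consonant = /w/, voiced → -e → *utuvumdawe*.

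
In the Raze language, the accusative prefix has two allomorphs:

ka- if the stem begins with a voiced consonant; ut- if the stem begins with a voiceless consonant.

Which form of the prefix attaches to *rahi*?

The first consonant of *rahi* is /r/, which is voiced, so the prefix is ka-.

ka-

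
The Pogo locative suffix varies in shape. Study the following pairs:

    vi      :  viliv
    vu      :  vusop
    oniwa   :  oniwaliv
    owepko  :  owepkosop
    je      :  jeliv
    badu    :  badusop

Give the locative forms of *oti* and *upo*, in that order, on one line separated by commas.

otiliv, uposop

The pattern is rounding harmony: -sop when the last vowel of the stem is a rounded vowel (*vu*, *owepko*, *badu*); -liv when the last vowel of the stem is an unrounded vowel (*vi*, *oniwa*, *je*).
*oti* — last vowel /i/ (an unrounded vowel) → -liv → *otiliv*.
The last vowel of *upo* is /o/, which is a rounded vowel, so the suffix is -sop, giving *uposop*.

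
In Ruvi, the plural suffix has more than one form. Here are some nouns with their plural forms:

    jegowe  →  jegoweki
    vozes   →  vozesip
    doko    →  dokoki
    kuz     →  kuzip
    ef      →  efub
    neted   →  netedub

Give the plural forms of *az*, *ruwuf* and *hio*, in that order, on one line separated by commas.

azip, ruwufub, hioki

The pattern is sibilance of the final sound: -ip when the stem ends in a sibilant (*vozes*, *kuz*); -ub when the stem ends in a non-sibilant consonant (*ef*, *neted*); -ki when the stem ends in a vowel (*jegowe*, *doko*).
Since the final sound of *az* is /z/ (a sibilant), it takes -ip, giving *azip*.
*ruwuf* — final sound /f/ (a non-sibilant consonant) → -ub → *ruwufub*.
*hio*: final sound = /o/, a vowel → -ki → *hioki*.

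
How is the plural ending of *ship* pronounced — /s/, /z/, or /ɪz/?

The stem *ship* ends in a voiceless non-sibilant consonant.
The plural suffix surfaces as /ɪz/ after sibilants, /s/ after other voiceless consonants, and /z/ after other voiced sounds.
So the plural -s on *ship* is pronounced /s/.

/s/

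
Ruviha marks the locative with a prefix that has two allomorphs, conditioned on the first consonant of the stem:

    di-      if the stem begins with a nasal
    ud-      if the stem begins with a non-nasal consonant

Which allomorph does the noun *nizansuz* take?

di-

The first consonant of *nizansuz* is /n/, which is a nasal, so the prefix is di-.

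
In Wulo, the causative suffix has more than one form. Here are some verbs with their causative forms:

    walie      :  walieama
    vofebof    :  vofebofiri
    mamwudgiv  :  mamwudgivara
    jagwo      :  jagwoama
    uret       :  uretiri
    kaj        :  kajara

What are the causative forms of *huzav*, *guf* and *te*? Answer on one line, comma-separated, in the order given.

huzavara, gufiri, teama

The pattern is voicing of the final sound: -iri when the stem ends in a voiceless consonant (*vofebof*, *uret*); -ara when the stem ends in a voiced consonant (*mamwudgiv*, *kaj*); -ama when the stem ends in a vowel (*walie*, *jagwo*).
*huzav*: final sound = /v/, a voiced consonant → -ara → *huzavara*.
*guf* — final sound /f/ (a voiceless consonant) → -iri → *gufiri*.
Since the final sound of *te* is /e/ (a vowel), it takes -ama, giving *teama*.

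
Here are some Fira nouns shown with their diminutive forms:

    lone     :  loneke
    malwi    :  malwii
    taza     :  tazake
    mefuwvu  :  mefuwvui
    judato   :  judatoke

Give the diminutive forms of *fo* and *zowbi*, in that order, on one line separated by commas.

The alternation tracks the last vowel of the stem — -i when the last vowel of the stem is a high vowel (*malwi*, *mefuwvu*); -ke when the last vowel of the stem is a non-high vowel (*lone*, *taza*, *judato*).
The last vowel of *fo* is /o/, which is a non-high vowel, so the suffix is -ke, giving *foke*.
Since the last vowel of *zowbi* is /i/ (a high vowel), it takes -i, giving *zowbii*.

foke, zowbii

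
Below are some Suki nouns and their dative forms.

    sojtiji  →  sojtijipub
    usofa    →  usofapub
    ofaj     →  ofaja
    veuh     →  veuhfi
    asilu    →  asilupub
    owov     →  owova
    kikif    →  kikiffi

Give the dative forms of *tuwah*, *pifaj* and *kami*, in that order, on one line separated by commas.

The alternation tracks the final sound of the stem — -fi when the stem ends in a voiceless consonant (*veuh*, *kikif*); -a when the stem ends in a voiced consonant (*ofaj*, *owov*); -pub when the stem ends in a vowel (*sojtiji*, *usofa*, *asilu*).
*tuwah* — final sound /h/ (a voiceless consonant) → -fi → *tuwahfi*.
*pifaj*: final sound = /j/, a voiced consonant → -a → *pifaja*.
The final sound of *kami* is /i/, which is a vowel, so the suffix is -pub, giving *kamipub*.

tuwahfi, pifaja, kamipub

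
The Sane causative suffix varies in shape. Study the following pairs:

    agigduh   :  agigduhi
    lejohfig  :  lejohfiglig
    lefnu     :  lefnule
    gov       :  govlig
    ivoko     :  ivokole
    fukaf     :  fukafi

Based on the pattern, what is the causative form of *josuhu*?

josuhule

The alternation tracks the final sound of the stem — -i when the stem ends in a voiceless consonant (*agigduh*, *fukaf*); -lig when the stem ends in a voiced consonant (*lejohfig*, *gov*); -le when the stem ends in a vowel (*lefnu*, *ivoko*).
The final sound of *josuhu* is /u/, which is a vowel, so the suffix is -le, giving *josuhule*.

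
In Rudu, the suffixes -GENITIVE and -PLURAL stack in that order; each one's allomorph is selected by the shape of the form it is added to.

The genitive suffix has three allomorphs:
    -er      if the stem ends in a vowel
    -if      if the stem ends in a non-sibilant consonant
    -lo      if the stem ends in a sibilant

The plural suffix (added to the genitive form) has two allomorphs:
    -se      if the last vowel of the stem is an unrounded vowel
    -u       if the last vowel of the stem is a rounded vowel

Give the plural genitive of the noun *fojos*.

fojoslou

*fojos* — final sound /s/ (a sibilant) → -lo → *fojoslo*.
The genitive form *fojoslo* — last vowel /o/ (a rounded vowel) → -u → *fojoslou*.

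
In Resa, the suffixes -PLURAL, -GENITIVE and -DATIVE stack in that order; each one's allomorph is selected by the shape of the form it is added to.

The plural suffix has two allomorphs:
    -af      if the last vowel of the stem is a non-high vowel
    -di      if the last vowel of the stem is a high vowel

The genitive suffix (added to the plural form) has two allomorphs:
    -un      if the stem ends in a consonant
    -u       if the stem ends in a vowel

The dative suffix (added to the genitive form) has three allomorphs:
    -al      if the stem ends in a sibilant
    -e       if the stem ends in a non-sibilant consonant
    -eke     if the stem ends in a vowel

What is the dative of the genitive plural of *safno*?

*safno*: last vowel = /o/, a non-high vowel → -af → *safnoaf*.
The final sound of the plural form *safnoaf* is /f/, which is a consonant, so the genitive suffix is -un, giving *safnoafun*.
Since the final sound of the genitive form *safnoafun* is /n/ (a non-sibilant consonant), it takes -e, giving *safnoafune*.

safnoafune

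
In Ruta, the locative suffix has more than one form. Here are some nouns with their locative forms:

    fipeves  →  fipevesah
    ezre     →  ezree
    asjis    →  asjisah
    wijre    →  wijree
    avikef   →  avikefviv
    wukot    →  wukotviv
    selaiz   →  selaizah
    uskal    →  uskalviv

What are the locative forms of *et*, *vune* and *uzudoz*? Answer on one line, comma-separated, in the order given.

The pattern is sibilance of the final sound: -ah when the stem ends in a sibilant (*fipeves*, *asjis*, *selaiz*); -viv when the stem ends in a non-sibilant consonant (*avikef*, *wukot*, *uskal*); -e when the stem ends in a vowel (*ezre*, *wijre*).
The final sound of *et* is /t/, which is a non-sibilant consonant, so the suffix is -viv, giving *etviv*.
Since the final sound of *vune* is /e/ (a vowel), it takes -e, giving *vunee*.
*uzudoz* — final sound /z/ (a sibilant) → -ah → *uzudozah*.

etviv, vunee, uzudozah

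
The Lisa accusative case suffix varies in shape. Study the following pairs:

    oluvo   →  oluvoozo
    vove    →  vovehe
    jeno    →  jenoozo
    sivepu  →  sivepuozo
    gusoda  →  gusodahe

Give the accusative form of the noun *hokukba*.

Looking at the last vowel of each stem: -ozo when the last vowel of the stem is a rounded vowel (*oluvo*, *jeno*, *sivepu*); -he when the last vowel of the stem is an unrounded vowel (*vove*, *gusoda*).
Since the last vowel of *hokukba* is /a/ (an unrounded vowel), it takes -he, giving *hokukbahe*.

hokukbahe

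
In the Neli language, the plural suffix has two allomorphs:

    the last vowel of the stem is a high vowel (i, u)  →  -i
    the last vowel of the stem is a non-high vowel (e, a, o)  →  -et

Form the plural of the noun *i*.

ii

*i*: last vowel = /i/, a high vowel → -i → *ii*.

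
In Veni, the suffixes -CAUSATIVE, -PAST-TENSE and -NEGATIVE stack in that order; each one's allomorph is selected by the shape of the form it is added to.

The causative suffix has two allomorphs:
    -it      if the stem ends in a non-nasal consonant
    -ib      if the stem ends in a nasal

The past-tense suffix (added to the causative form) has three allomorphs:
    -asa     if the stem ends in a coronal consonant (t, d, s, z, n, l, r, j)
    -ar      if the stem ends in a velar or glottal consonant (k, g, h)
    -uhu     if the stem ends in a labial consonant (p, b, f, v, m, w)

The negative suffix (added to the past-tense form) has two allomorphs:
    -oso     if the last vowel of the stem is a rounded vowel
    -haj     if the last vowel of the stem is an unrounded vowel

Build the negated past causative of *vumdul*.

Since the final consonant of *vumdul* is /l/ (non-nasal), it takes -it, giving *vumdulit*.
The causative form *vumdulit*: final consonant = /t/, coronal → -asa → *vumdulitasa*.
The past-tense form *vumdulitasa* — last vowel /a/ (an unrounded vowel) → -haj → *vumdulitasahaj*.

vumdulitasahaj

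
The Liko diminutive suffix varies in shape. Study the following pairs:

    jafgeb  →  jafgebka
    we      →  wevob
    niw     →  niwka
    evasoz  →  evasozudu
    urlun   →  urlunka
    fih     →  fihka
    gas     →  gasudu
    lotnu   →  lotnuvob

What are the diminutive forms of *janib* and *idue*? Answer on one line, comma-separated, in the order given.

janibka, iduevob

Looking at the final sound of each stem: -udu when the stem ends in a sibilant (*evasoz*, *gas*); -ka when the stem ends in a non-sibilant consonant (*jafgeb*, *niw*, *urlun*, *fih*); -vob when the stem ends in a vowel (*we*, *lotnu*).
The final sound of *janib* is /b/, which is a non-sibilant consonant, so the suffix is -ka, giving *janibka*.
*idue* — final sound /e/ (a vowel) → -vob → *iduevob*.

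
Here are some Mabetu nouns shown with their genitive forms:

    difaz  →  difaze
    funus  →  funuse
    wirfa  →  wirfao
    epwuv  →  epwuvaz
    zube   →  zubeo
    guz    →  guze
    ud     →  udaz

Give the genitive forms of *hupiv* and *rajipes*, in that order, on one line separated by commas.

The suffix is conditioned by the final sound: -e when the stem ends in a sibilant (*difaz*, *funus*, *guz*); -az when the stem ends in a non-sibilant consonant (*epwuv*, *ud*); -o when the stem ends in a vowel (*wirfa*, *zube*).
Since the final sound of *hupiv* is /v/ (a non-sibilant consonant), it takes -az, giving *hupivaz*.
*rajipes* — final sound /s/ (a sibilant) → -e → *rajipese*.

hupivaz, rajipese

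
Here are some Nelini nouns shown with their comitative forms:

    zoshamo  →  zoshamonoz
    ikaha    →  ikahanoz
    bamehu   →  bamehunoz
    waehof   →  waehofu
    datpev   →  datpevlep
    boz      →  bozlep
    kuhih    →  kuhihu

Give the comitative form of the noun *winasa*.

The pattern is voicing of the final sound: -u when the stem ends in a voiceless consonant (*waehof*, *kuhih*); -lep when the stem ends in a voiced consonant (*datpev*, *boz*); -noz when the stem ends in a vowel (*zoshamo*, *ikaha*, *bamehu*).
*winasa*: final sound = /a/, a vowel → -noz → *winasanoz*.

winasanoz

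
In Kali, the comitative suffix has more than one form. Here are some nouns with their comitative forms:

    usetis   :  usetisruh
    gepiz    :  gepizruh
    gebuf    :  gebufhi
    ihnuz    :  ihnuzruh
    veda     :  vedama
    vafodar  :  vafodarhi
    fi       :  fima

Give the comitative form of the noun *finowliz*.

The pattern is sibilance of the final sound: -ruh when the stem ends in a sibilant (*usetis*, *gepiz*, *ihnuz*); -hi when the stem ends in a non-sibilant consonant (*gebuf*, *vafodar*); -ma when the stem ends in a vowel (*veda*, *fi*).
*finowliz*: final sound = /z/, a sibilant → -ruh → *finowlizruh*.

finowlizruh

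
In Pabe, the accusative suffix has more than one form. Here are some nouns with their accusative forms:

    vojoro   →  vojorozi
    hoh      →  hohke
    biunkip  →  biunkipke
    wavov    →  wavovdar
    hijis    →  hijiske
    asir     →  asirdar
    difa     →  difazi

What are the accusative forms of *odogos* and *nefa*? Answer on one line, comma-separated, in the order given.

The alternation tracks the final sound of the stem — -ke when the stem ends in a voiceless consonant (*hoh*, *biunkip*, *hijis*); -dar when the stem ends in a voiced consonant (*wavov*, *asir*); -zi when the stem ends in a vowel (*vojoro*, *difa*).
The final sound of *odogos* is /s/, which is a voiceless consonant, so the suffix is -ke, giving *odogoske*.
The final sound of *nefa* is /a/, which is a vowel, so the suffix is -zi, giving *nefazi*.

odogoske, nefazi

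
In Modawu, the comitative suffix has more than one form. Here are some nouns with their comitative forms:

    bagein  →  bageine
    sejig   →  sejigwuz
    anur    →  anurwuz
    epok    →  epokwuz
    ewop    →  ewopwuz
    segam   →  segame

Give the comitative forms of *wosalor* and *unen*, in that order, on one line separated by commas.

wosalorwuz, unene

The pattern is nasality of the final consonant: -e when the stem ends in a nasal (*bagein*, *segam*); -wuz when the stem ends in a non-nasal consonant (*sejig*, *anur*, *epok*, *ewop*).
*wosalor*: final consonant = /r/, non-nasal → -wuz → *wosalorwuz*.
*unen* — final consonant /n/ (a nasal) → -e → *unene*.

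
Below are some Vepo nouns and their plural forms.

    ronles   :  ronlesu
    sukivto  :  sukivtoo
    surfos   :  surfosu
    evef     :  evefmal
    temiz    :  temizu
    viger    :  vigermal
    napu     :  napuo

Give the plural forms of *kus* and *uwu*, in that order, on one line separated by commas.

The alternation tracks the final sound of the stem — -u when the stem ends in a sibilant (*ronles*, *surfos*, *temiz*); -mal when the stem ends in a non-sibilant consonant (*evef*, *viger*); -o when the stem ends in a vowel (*sukivto*, *napu*).
The final sound of *kus* is /s/, which is a sibilant, so the suffix is -u, giving *kusu*.
Since the final sound of *uwu* is /u/ (a vowel), it takes -o, giving *uwuo*.

kusu, uwuo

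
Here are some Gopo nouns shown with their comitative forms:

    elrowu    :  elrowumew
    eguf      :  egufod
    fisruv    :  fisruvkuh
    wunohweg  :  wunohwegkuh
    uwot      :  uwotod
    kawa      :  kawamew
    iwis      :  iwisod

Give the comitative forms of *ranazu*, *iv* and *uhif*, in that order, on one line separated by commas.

ranazumew, ivkuh, uhifod

The pattern is voicing of the final sound: -od when the stem ends in a voiceless consonant (*eguf*, *uwot*, *iwis*); -kuh when the stem ends in a voiced consonant (*fisruv*, *wunohweg*); -mew when the stem ends in a vowel (*elrowu*, *kawa*).
*ranazu*: final sound = /u/, a vowel → -mew → *ranazumew*.
*iv*: final sound = /v/, a voiced consonant → -kuh → *ivkuh*.
*uhif* — final sound /f/ (a voiceless consonant) → -od → *uhifod*.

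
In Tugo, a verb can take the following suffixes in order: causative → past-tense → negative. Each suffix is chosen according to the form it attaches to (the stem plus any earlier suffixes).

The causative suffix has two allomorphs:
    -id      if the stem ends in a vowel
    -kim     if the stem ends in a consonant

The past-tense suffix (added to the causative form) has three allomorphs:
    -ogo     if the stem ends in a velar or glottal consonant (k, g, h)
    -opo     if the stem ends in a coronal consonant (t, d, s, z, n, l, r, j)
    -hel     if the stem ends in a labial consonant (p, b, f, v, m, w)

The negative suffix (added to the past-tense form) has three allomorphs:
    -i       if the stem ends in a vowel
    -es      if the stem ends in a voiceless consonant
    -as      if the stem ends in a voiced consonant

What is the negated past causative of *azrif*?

azrifkimhelas

The final sound of *azrif* is /f/, which is a consonant, so the causative suffix is -kim, giving *azrifkim*.
The final consonant of the causative form *azrifkim* is /m/, which is labial, so the past-tense suffix is -hel, giving *azrifkimhel*.
The final sound of the past-tense form *azrifkimhel* is /l/, which is a voiced consonant, so the negative suffix is -as, giving *azrifkimhelas*.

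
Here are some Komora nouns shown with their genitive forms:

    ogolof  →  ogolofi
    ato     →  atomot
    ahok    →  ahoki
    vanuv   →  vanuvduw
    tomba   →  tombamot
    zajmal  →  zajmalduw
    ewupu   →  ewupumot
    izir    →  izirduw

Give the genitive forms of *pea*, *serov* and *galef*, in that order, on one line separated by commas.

peamot, serovduw, galefi

The pattern is voicing of the final sound: -i when the stem ends in a voiceless consonant (*ogolof*, *ahok*); -duw when the stem ends in a voiced consonant (*vanuv*, *zajmal*, *izir*); -mot when the stem ends in a vowel (*ato*, *tomba*, *ewupu*).
Since the final sound of *pea* is /a/ (a vowel), it takes -mot, giving *peamot*.
*serov* — final sound /v/ (a voiced consonant) → -duw → *serovduw*.
The final sound of *galef* is /f/, which is a voiceless consonant, so the suffix is -i, giving *galefi*.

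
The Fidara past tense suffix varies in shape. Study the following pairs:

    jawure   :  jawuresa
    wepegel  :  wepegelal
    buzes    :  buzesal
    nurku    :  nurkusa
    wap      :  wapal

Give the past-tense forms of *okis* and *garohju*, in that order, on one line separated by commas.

The suffix is conditioned by the final sound: -al when the stem ends in a consonant (*wepegel*, *buzes*, *wap*); -sa when the stem ends in a vowel (*jawure*, *nurku*).
*okis* — final sound /s/ (a consonant) → -al → *okisal*.
The final sound of *garohju* is /u/, which is a vowel, so the suffix is -sa, giving *garohjusa*.

okisal, garohjusa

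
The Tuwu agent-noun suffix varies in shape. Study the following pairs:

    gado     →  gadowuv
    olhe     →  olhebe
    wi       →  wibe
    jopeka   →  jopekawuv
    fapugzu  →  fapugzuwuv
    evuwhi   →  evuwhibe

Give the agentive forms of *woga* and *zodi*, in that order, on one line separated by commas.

The suffix is conditioned by the last vowel: -be when the last vowel of the stem is a front vowel (*olhe*, *wi*, *evuwhi*); -wuv when the last vowel of the stem is a back vowel (*gado*, *jopeka*, *fapugzu*).
Since the last vowel of *woga* is /a/ (a back vowel), it takes -wuv, giving *wogawuv*.
The last vowel of *zodi* is /i/, which is a front vowel, so the suffix is -be, giving *zodibe*.

wogawuv, zodibe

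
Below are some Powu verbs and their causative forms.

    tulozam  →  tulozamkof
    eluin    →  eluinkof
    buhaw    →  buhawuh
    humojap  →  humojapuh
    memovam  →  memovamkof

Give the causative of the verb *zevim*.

The suffix is conditioned by the final consonant: -kof when the stem ends in a nasal (*tulozam*, *eluin*, *memovam*); -uh when the stem ends in a non-nasal consonant (*buhaw*, *humojap*).
The final consonant of *zevim* is /m/, which is a nasal, so the suffix is -kof, giving *zevimkof*.

zevimkof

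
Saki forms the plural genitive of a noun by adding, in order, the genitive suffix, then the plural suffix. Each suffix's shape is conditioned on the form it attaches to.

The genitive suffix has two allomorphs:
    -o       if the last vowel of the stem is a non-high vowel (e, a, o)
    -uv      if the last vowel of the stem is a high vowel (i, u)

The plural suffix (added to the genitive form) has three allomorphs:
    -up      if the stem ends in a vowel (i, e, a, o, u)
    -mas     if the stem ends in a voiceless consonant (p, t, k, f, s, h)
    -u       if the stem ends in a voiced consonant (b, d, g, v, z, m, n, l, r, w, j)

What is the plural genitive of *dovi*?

doviuvu

The last vowel of *dovi* is /i/, which is a high vowel, so the genitive suffix is -uv, giving *doviuv*.
The final sound of the genitive form *doviuv* is /v/, which is a voiced consonant, so the plural suffix is -u, giving *doviuvu*.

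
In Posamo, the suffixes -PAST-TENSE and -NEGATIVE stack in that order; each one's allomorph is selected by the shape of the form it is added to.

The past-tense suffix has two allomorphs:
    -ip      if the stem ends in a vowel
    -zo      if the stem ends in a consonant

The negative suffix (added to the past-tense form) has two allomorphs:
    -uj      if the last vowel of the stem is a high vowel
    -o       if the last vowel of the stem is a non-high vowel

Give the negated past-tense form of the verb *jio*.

jioipuj

*jio*: final sound = /o/, a vowel → -ip → *jioip*.
The past-tense form *jioip*: last vowel = /i/, a high vowel → -uj → *jioipuj*.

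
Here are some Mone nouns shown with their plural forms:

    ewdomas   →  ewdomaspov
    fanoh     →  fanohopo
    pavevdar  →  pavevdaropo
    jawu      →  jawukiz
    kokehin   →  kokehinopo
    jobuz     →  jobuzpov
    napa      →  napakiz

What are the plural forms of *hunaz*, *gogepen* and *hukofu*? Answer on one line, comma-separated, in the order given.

hunazpov, gogepenopo, hukofukiz

The alternation tracks the final sound of the stem — -pov when the stem ends in a sibilant (*ewdomas*, *jobuz*); -opo when the stem ends in a non-sibilant consonant (*fanoh*, *pavevdar*, *kokehin*); -kiz when the stem ends in a vowel (*jawu*, *napa*).
*hunaz* — final sound /z/ (a sibilant) → -pov → *hunazpov*.
*gogepen* — final sound /n/ (a non-sibilant consonant) → -opo → *gogepenopo*.
The final sound of *hukofu* is /u/, which is a vowel, so the suffix is -kiz, giving *hukofukiz*.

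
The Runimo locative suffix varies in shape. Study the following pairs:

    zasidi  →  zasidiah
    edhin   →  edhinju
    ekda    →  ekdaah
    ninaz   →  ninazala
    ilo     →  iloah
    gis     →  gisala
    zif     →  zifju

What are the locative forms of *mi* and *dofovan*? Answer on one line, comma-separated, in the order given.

Looking at the final sound of each stem: -ala when the stem ends in a sibilant (*ninaz*, *gis*); -ju when the stem ends in a non-sibilant consonant (*edhin*, *zif*); -ah when the stem ends in a vowel (*zasidi*, *ekda*, *ilo*).
*mi* — final sound /i/ (a vowel) → -ah → *miah*.
*dofovan* — final sound /n/ (a non-sibilant consonant) → -ju → *dofovanju*.

miah, dofovanju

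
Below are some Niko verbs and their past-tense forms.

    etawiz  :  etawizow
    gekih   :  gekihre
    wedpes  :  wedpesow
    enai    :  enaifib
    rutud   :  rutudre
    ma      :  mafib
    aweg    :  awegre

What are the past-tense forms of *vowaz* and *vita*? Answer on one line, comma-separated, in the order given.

The pattern is sibilance of the final sound: -ow when the stem ends in a sibilant (*etawiz*, *wedpes*); -re when the stem ends in a non-sibilant consonant (*gekih*, *rutud*, *aweg*); -fib when the stem ends in a vowel (*enai*, *ma*).
Since the final sound of *vowaz* is /z/ (a sibilant), it takes -ow, giving *vowazow*.
Since the final sound of *vita* is /a/ (a vowel), it takes -fib, giving *vitafib*.

vowazow, vitafib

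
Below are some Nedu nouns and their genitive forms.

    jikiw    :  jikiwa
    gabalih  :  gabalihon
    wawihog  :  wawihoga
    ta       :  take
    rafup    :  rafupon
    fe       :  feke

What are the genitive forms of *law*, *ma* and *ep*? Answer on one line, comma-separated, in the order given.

The alternation tracks the final sound of the stem — -on when the stem ends in a voiceless consonant (*gabalih*, *rafup*); -a when the stem ends in a voiced consonant (*jikiw*, *wawihog*); -ke when the stem ends in a vowel (*ta*, *fe*).
The final sound of *law* is /w/, which is a voiced consonant, so the suffix is -a, giving *lawa*.
Since the final sound of *ma* is /a/ (a vowel), it takes -ke, giving *make*.
The final sound of *ep* is /p/, which is a voiceless consonant, so the suffix is -on, giving *epon*.

lawa, make, epon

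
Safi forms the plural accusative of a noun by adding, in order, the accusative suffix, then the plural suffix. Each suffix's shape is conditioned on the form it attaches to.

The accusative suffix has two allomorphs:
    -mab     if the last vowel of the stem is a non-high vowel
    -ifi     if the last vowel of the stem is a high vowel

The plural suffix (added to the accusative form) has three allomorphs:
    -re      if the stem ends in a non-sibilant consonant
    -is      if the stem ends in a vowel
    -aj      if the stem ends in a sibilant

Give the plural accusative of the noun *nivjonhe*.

nivjonhemabre

The last vowel of *nivjonhe* is /e/, which is a non-high vowel, so the accusative suffix is -mab, giving *nivjonhemab*.
The final sound of the accusative form *nivjonhemab* is /b/, which is a non-sibilant consonant, so the plural suffix is -re, giving *nivjonhemabre*.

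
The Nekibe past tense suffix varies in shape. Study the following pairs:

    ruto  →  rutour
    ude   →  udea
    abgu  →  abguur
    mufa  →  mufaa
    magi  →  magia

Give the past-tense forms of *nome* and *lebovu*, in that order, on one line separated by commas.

Looking at the last vowel of each stem: -ur when the last vowel of the stem is a rounded vowel (*ruto*, *abgu*); -a when the last vowel of the stem is an unrounded vowel (*ude*, *mufa*, *magi*).
*nome* — last vowel /e/ (an unrounded vowel) → -a → *nomea*.
*lebovu* — last vowel /u/ (a rounded vowel) → -ur → *lebovuur*.

nomea, lebovuur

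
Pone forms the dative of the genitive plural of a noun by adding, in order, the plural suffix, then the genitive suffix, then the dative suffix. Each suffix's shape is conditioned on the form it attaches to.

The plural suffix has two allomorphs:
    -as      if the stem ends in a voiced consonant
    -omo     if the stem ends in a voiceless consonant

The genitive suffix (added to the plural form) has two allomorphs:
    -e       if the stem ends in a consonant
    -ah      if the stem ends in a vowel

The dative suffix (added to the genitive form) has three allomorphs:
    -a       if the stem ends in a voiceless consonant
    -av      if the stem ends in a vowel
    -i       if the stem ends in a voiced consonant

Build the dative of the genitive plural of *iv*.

*iv* — final consonant /v/ (voiced) → -as → *ivas*.
Since the final sound of the plural form *ivas* is /s/ (a consonant), it takes -e, giving *ivase*.
The final sound of the genitive form *ivase* is /e/, which is a vowel, so the dative suffix is -av, giving *ivaseav*.

ivaseav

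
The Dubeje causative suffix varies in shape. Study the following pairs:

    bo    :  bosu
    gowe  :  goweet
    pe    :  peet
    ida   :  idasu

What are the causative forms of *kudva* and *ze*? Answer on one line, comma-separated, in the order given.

The pattern is front/back vowel harmony: -et when the last vowel of the stem is a front vowel (*gowe*, *pe*); -su when the last vowel of the stem is a back vowel (*bo*, *ida*).
Since the last vowel of *kudva* is /a/ (a back vowel), it takes -su, giving *kudvasu*.
Since the last vowel of *ze* is /e/ (a front vowel), it takes -et, giving *zeet*.

kudvasu, zeet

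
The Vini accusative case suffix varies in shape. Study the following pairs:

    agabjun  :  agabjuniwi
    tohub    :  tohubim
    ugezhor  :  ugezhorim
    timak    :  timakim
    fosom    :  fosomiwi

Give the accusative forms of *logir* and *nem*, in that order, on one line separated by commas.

The alternation tracks the final consonant of the stem — -iwi when the stem ends in a nasal (*agabjun*, *fosom*); -im when the stem ends in a non-nasal consonant (*tohub*, *ugezhor*, *timak*).
Since the final consonant of *logir* is /r/ (non-nasal), it takes -im, giving *logirim*.
*nem* — final consonant /m/ (a nasal) → -iwi → *nemiwi*.

logirim, nemiwi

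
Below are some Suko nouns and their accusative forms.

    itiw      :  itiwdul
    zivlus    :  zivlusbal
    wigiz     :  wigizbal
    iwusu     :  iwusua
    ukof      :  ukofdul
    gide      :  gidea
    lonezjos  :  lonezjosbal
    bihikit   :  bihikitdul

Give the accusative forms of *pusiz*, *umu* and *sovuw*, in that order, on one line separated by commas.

The pattern is sibilance of the final sound: -bal when the stem ends in a sibilant (*zivlus*, *wigiz*, *lonezjos*); -dul when the stem ends in a non-sibilant consonant (*itiw*, *ukof*, *bihikit*); -a when the stem ends in a vowel (*iwusu*, *gide*).
The final sound of *pusiz* is /z/, which is a sibilant, so the suffix is -bal, giving *pusizbal*.
Since the final sound of *umu* is /u/ (a vowel), it takes -a, giving *umua*.
*sovuw*: final sound = /w/, a non-sibilant consonant → -dul → *sovuwdul*.

pusizbal, umua, sovuwdul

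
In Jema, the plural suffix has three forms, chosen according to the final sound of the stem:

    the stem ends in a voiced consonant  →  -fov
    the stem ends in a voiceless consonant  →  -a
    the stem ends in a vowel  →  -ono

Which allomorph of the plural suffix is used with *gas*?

-a

Since the final sound of *gas* is /s/ (a voiceless consonant), it takes -a.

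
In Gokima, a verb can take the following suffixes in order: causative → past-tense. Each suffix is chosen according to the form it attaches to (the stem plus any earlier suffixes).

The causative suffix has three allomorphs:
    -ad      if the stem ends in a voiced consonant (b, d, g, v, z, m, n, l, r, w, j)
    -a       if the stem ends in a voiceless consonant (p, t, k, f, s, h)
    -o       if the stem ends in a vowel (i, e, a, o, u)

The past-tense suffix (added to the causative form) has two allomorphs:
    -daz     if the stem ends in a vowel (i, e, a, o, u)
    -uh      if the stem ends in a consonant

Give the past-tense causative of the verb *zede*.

zedeodaz

The final sound of *zede* is /e/, which is a vowel, so the causative suffix is -o, giving *zedeo*.
The causative form *zedeo* — final sound /o/ (a vowel) → -daz → *zedeodaz*.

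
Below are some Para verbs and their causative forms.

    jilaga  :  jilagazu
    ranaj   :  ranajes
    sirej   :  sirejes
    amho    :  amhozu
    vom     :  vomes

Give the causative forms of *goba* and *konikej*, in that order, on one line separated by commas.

The alternation tracks the final sound of the stem — -es when the stem ends in a consonant (*ranaj*, *sirej*, *vom*); -zu when the stem ends in a vowel (*jilaga*, *amho*).
*goba* — final sound /a/ (a vowel) → -zu → *gobazu*.
*konikej*: final sound = /j/, a consonant → -es → *konikejes*.

gobazu, konikejes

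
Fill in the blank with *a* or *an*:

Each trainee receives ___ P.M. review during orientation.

a

The indefinite article is chosen by the initial *sound* of the following word, not its spelling.
The initialism *P.M.* is read letter by letter; the first letter, P, is pronounced /piː/, which begins with a consonant sound.
So the article is *a*: Each trainee receives a P.M. review during orientation.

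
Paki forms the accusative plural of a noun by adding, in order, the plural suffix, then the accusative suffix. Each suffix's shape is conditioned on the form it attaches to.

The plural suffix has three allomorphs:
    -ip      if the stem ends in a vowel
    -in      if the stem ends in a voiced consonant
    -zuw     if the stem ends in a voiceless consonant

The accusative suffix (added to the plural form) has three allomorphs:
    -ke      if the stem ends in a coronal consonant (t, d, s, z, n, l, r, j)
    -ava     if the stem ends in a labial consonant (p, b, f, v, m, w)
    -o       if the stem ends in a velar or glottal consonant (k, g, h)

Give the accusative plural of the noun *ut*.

utzuwava

The final sound of *ut* is /t/, which is a voiceless consonant, so the plural suffix is -zuw, giving *utzuw*.
The plural form *utzuw* — final consonant /w/ (labial) → -ava → *utzuwava*.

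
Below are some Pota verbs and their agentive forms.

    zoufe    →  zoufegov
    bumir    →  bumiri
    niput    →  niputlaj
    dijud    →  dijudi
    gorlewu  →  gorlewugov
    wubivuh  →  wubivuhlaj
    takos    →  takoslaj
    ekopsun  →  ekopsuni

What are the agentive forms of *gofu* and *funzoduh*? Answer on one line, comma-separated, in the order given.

gofugov, funzoduhlaj

The alternation tracks the final sound of the stem — -laj when the stem ends in a voiceless consonant (*niput*, *wubivuh*, *takos*); -i when the stem ends in a voiced consonant (*bumir*, *dijud*, *ekopsun*); -gov when the stem ends in a vowel (*zoufe*, *gorlewu*).
*gofu* — final sound /u/ (a vowel) → -gov → *gofugov*.
*funzoduh* — final sound /h/ (a voiceless consonant) → -laj → *funzoduhlaj*.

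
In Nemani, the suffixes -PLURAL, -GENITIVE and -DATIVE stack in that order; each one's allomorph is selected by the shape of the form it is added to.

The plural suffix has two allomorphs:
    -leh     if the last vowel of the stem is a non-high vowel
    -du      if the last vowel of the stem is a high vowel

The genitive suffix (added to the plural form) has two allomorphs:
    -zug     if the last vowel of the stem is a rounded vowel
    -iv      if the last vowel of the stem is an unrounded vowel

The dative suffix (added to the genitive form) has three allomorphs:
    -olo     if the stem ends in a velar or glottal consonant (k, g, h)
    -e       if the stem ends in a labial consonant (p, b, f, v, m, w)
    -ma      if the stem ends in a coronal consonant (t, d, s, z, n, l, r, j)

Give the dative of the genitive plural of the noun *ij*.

The last vowel of *ij* is /i/, which is a high vowel, so the plural suffix is -du, giving *ijdu*.
Since the last vowel of the plural form *ijdu* is /u/ (a rounded vowel), it takes -zug, giving *ijduzug*.
The genitive form *ijduzug*: final consonant = /g/, velar/glottal → -olo → *ijduzugolo*.

ijduzugolo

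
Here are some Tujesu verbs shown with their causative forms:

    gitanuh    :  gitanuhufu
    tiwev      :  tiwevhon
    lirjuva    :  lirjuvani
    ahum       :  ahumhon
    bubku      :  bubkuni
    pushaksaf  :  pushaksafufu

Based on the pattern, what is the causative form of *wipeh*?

wipehufu

Looking at the final sound of each stem: -ufu when the stem ends in a voiceless consonant (*gitanuh*, *pushaksaf*); -hon when the stem ends in a voiced consonant (*tiwev*, *ahum*); -ni when the stem ends in a vowel (*lirjuva*, *bubku*).
Since the final sound of *wipeh* is /h/ (a voiceless consonant), it takes -ufu, giving *wipehufu*.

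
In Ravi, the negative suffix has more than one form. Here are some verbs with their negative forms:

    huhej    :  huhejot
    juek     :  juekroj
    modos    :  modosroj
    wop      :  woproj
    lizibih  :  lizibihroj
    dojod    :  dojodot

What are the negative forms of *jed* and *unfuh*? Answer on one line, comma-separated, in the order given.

Looking at the final consonant of each stem: -roj when the stem ends in a voiceless consonant (*juek*, *modos*, *wop*, *lizibih*); -ot when the stem ends in a voiced consonant (*huhej*, *dojod*).
*jed*: final consonant = /d/, voiced → -ot → *jedot*.
*unfuh*: final consonant = /h/, voiceless → -roj → *unfuhroj*.

jedot, unfuhroj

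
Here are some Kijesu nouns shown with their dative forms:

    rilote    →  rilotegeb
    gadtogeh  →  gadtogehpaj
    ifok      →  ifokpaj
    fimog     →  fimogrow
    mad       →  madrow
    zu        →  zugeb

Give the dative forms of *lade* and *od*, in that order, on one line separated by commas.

Looking at the final sound of each stem: -paj when the stem ends in a voiceless consonant (*gadtogeh*, *ifok*); -row when the stem ends in a voiced consonant (*fimog*, *mad*); -geb when the stem ends in a vowel (*rilote*, *zu*).
The final sound of *lade* is /e/, which is a vowel, so the suffix is -geb, giving *ladegeb*.
The final sound of *od* is /d/, which is a voiced consonant, so the suffix is -row, giving *odrow*.

ladegeb, odrow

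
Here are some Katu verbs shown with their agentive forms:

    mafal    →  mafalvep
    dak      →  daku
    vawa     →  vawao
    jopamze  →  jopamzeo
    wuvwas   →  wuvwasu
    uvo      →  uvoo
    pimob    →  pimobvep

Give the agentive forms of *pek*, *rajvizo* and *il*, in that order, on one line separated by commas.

peku, rajvizoo, ilvep

Looking at the final sound of each stem: -u when the stem ends in a voiceless consonant (*dak*, *wuvwas*); -vep when the stem ends in a voiced consonant (*mafal*, *pimob*); -o when the stem ends in a vowel (*vawa*, *jopamze*, *uvo*).
*pek*: final sound = /k/, a voiceless consonant → -u → *peku*.
*rajvizo*: final sound = /o/, a vowel → -o → *rajvizoo*.
The final sound of *il* is /l/, which is a voiced consonant, so the suffix is -vep, giving *ilvep*.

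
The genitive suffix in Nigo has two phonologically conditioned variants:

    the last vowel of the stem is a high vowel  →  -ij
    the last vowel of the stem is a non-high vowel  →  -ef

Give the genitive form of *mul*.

The last vowel of *mul* is /u/, which is a high vowel, so the suffix is -ij, giving *mulij*.

mulij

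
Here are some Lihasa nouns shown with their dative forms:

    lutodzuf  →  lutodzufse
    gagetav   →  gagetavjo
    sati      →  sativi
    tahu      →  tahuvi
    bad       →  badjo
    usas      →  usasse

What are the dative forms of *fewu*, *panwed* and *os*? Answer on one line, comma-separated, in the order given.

fewuvi, panwedjo, osse

The pattern is voicing of the final sound: -se when the stem ends in a voiceless consonant (*lutodzuf*, *usas*); -jo when the stem ends in a voiced consonant (*gagetav*, *bad*); -vi when the stem ends in a vowel (*sati*, *tahu*).
The final sound of *fewu* is /u/, which is a vowel, so the suffix is -vi, giving *fewuvi*.
Since the final sound of *panwed* is /d/ (a voiced consonant), it takes -jo, giving *panwedjo*.
*os*: final sound = /s/, a voiceless consonant → -se → *osse*.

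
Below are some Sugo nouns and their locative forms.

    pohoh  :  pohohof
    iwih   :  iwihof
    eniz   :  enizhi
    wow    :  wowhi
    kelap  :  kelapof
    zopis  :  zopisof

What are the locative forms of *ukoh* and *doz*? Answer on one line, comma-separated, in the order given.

ukohof, dozhi

Looking at the final consonant of each stem: -of when the stem ends in a voiceless consonant (*pohoh*, *iwih*, *kelap*, *zopis*); -hi when the stem ends in a voiced consonant (*eniz*, *wow*).
*ukoh*: final consonant = /h/, voiceless → -of → *ukohof*.
*doz* — final consonant /z/ (voiced) → -hi → *dozhi*.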